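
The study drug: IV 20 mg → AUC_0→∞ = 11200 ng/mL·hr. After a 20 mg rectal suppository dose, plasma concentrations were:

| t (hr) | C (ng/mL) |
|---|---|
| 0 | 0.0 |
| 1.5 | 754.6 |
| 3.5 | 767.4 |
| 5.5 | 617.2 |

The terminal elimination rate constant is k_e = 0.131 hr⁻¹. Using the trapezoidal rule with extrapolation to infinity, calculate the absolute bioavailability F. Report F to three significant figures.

F = 0.731

Trapezoidal AUC_0→5.5 (rectal suppository):
  [0→1.5]: (0.0+754.6)/2 × 1.5 = 565.95
  [1.5→3.5]: (754.6+767.4)/2 × 2 = 1522.0
  [3.5→5.5]: (767.4+617.2)/2 × 2 = 1384.6
  Sum = 3472.55 ng/mL·hr
Tail: C_last/k_e = 617.2/0.131 = 4711.450
AUC_0→∞ (rectal suppository) = 3472.55 + 4711.450 = 8184.0 ng/mL·hr
F = (AUC_ev/D_ev)/(AUC_iv/D_iv) = (8184.0/20)/(11200/20) = 409.2/560 = 0.7307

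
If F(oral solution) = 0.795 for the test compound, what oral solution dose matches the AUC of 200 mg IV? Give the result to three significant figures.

For equal systemic exposure: F × D_ev = D_iv
D_ev = D_iv / F = 200 / 0.795 = 251.572 mg

D_oral = 252 mg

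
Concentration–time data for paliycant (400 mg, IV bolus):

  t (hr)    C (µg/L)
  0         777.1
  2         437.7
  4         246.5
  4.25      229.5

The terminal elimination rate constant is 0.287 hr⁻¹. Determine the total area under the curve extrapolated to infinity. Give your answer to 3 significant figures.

AUC = 2760 µg/L·hr

Trapezoidal AUC_0→4.25:
  [0→2]: (777.1+437.7)/2 × 2 = 1214.8
  [2→4]: (437.7+246.5)/2 × 2 = 684.2
  [4→4.25]: (246.5+229.5)/2 × 0.25 = 59.5
  Sum = 1958.5 µg/L·hr
Extrapolated tail: C_last / k_e = 229.5 / 0.287 = 799.652
AUC_0→∞ = 1958.5 + 799.652 = 2758.152 µg/L·hr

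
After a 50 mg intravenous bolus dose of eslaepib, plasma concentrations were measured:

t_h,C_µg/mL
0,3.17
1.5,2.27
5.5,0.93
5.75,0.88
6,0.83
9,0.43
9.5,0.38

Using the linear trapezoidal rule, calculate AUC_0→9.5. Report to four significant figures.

AUC = 13.01 µg/mL·h

Trapezoidal AUC_0→9.5:
  [0→1.5]: (3.17+2.27)/2 × 1.5 = 4.08
  [1.5→5.5]: (2.27+0.93)/2 × 4 = 6.4
  [5.5→5.75]: (0.93+0.88)/2 × 0.25 = 0.22625
  [5.75→6]: (0.88+0.83)/2 × 0.25 = 0.21375
  [6→9]: (0.83+0.43)/2 × 3 = 1.89
  [9→9.5]: (0.43+0.38)/2 × 0.5 = 0.2025
  Sum = 13.0125 µg/mL·h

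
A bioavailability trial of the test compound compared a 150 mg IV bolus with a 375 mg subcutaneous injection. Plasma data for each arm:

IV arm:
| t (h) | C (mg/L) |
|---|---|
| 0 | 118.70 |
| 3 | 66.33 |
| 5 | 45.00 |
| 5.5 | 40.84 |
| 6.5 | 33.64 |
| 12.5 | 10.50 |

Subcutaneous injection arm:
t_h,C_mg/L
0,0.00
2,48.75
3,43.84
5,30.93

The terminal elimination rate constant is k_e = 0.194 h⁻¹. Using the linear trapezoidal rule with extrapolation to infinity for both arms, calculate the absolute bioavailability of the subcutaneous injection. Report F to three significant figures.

Trapezoidal AUC_0→12.5 (IV):
  [0→3]: (118.70+66.33)/2 × 3 = 277.545
  [3→5]: (66.33+45.00)/2 × 2 = 111.33
  [5→5.5]: (45.00+40.84)/2 × 0.5 = 21.46
  [5.5→6.5]: (40.84+33.64)/2 × 1 = 37.24
  [6.5→12.5]: (33.64+10.50)/2 × 6 = 132.42
  Sum = 579.995 mg/L·h
IV tail: 10.50/0.194 = 54.124; AUC_iv,0→∞ = 579.995 + 54.124 = 634.119 mg/L·h
Trapezoidal AUC_0→5 (subcutaneous injection):
  [0→2]: (0.00+48.75)/2 × 2 = 48.75
  [2→3]: (48.75+43.84)/2 × 1 = 46.295
  [3→5]: (43.84+30.93)/2 × 2 = 74.77
  Sum = 169.815 mg/L·h
subcutaneous injection tail: 30.93/0.194 = 159.433; AUC_ev,0→∞ = 169.815 + 159.433 = 329.248 mg/L·h
F = (AUC_ev/D_ev)/(AUC_iv/D_iv) = (329.248/375)/(634.119/150) = 0.877995/4.22746 = 0.2077

F = 0.208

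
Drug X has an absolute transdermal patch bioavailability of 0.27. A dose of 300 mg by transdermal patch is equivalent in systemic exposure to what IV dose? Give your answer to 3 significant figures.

D_iv = 81.0 mg

Systemic exposure from an extravascular dose = F × D_ev, so the equivalent IV dose is F × D_ev.
D_iv = F × D_ev = 0.27 × 300 = 81 mg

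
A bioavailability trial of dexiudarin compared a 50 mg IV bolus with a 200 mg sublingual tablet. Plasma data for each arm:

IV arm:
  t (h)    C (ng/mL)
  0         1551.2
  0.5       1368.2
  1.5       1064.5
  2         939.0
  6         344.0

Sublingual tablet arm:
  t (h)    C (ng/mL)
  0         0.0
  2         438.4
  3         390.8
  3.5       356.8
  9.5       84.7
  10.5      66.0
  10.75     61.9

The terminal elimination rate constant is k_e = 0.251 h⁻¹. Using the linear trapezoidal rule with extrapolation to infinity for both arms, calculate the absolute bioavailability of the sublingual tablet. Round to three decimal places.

Trapezoidal AUC_0→6 (IV):
  [0→0.5]: (1551.2+1368.2)/2 × 0.5 = 729.85
  [0.5→1.5]: (1368.2+1064.5)/2 × 1 = 1216.35
  [1.5→2]: (1064.5+939.0)/2 × 0.5 = 500.875
  [2→6]: (939.0+344.0)/2 × 4 = 2566.0
  Sum = 5013.075 ng/mL·h
IV tail: 344.0/0.251 = 1370.518; AUC_iv,0→∞ = 5013.075 + 1370.518 = 6383.593 ng/mL·h
Trapezoidal AUC_0→10.75 (sublingual tablet):
  [0→2]: (0.0+438.4)/2 × 2 = 438.4
  [2→3]: (438.4+390.8)/2 × 1 = 414.6
  [3→3.5]: (390.8+356.8)/2 × 0.5 = 186.9
  [3.5→9.5]: (356.8+84.7)/2 × 6 = 1324.5
  [9.5→10.5]: (84.7+66.0)/2 × 1 = 75.35
  [10.5→10.75]: (66.0+61.9)/2 × 0.25 = 15.9875
  Sum = 2455.7375 ng/mL·h
sublingual tablet tail: 61.9/0.251 = 246.614; AUC_ev,0→∞ = 2455.7375 + 246.614 = 2702.3515 ng/mL·h
F = (AUC_ev/D_ev)/(AUC_iv/D_iv) = (2702.3515/200)/(6383.593/50) = 13.5118/127.67186 = 0.1058

F = 0.106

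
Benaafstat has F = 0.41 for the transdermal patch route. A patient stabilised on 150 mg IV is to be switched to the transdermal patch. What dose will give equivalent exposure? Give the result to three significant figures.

For equal systemic exposure: F × D_ev = D_iv
D_ev = D_iv / F = 150 / 0.41 = 365.854 mg

D_transdermal = 366 mg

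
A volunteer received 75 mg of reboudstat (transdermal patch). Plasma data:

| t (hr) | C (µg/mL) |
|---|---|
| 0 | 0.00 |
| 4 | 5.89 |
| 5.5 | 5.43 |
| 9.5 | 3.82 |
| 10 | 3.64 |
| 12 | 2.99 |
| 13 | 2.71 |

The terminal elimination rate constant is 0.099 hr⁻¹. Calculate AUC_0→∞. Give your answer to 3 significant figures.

AUC = 77.5 µg/mL·hr

Trapezoidal AUC_0→13:
  [0→4]: (0.00+5.89)/2 × 4 = 11.78
  [4→5.5]: (5.89+5.43)/2 × 1.5 = 8.49
  [5.5→9.5]: (5.43+3.82)/2 × 4 = 18.5
  [9.5→10]: (3.82+3.64)/2 × 0.5 = 1.865
  [10→12]: (3.64+2.99)/2 × 2 = 6.63
  [12→13]: (2.99+2.71)/2 × 1 = 2.85
  Sum = 50.115 µg/mL·hr
Extrapolated tail: C_last / k_e = 2.71 / 0.099 = 27.374
AUC_0→∞ = 50.115 + 27.374 = 77.489 µg/mL·hr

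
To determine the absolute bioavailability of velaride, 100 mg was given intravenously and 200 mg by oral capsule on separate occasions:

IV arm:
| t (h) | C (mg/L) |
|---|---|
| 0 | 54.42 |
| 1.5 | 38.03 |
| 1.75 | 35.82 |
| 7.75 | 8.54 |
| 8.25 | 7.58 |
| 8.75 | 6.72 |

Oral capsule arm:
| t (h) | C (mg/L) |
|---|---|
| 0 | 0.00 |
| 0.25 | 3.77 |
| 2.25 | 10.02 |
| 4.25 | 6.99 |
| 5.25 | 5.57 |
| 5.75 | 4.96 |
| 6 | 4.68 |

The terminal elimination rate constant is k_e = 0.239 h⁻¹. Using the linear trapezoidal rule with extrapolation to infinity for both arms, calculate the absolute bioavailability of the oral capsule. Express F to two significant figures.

Trapezoidal AUC_0→8.75 (IV):
  [0→1.5]: (54.42+38.03)/2 × 1.5 = 69.3375
  [1.5→1.75]: (38.03+35.82)/2 × 0.25 = 9.23125
  [1.75→7.75]: (35.82+8.54)/2 × 6 = 133.08
  [7.75→8.25]: (8.54+7.58)/2 × 0.5 = 4.03
  [8.25→8.75]: (7.58+6.72)/2 × 0.5 = 3.575
  Sum = 219.25375 mg/L·h
IV tail: 6.72/0.239 = 28.117; AUC_iv,0→∞ = 219.25375 + 28.117 = 247.37075 mg/L·h
Trapezoidal AUC_0→6 (oral capsule):
  [0→0.25]: (0.00+3.77)/2 × 0.25 = 0.47125
  [0.25→2.25]: (3.77+10.02)/2 × 2 = 13.79
  [2.25→4.25]: (10.02+6.99)/2 × 2 = 17.01
  [4.25→5.25]: (6.99+5.57)/2 × 1 = 6.28
  [5.25→5.75]: (5.57+4.96)/2 × 0.5 = 2.6325
  [5.75→6]: (4.96+4.68)/2 × 0.25 = 1.205
  Sum = 41.38875 mg/L·h
oral capsule tail: 4.68/0.239 = 19.582; AUC_ev,0→∞ = 41.38875 + 19.582 = 60.97075 mg/L·h
F = (AUC_ev/D_ev)/(AUC_iv/D_iv) = (60.97075/200)/(247.37075/100) = 0.30485375/2.4737075 = 0.1232

F = 0.12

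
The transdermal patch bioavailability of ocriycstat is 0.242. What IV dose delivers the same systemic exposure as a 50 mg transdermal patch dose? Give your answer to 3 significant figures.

D_iv = 12.1 mg

Systemic exposure from an extravascular dose = F × D_ev, so the equivalent IV dose is F × D_ev.
D_iv = F × D_ev = 0.242 × 50 = 12.1 mg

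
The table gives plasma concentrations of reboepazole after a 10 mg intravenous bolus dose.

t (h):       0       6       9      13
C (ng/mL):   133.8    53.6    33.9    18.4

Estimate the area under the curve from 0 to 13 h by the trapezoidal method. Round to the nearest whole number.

Trapezoidal AUC_0→13:
  [0→6]: (133.8+53.6)/2 × 6 = 562.2
  [6→9]: (53.6+33.9)/2 × 3 = 131.25
  [9→13]: (33.9+18.4)/2 × 4 = 104.6
  Sum = 798.05 ng/mL·h

AUC = 798 ng/mL·h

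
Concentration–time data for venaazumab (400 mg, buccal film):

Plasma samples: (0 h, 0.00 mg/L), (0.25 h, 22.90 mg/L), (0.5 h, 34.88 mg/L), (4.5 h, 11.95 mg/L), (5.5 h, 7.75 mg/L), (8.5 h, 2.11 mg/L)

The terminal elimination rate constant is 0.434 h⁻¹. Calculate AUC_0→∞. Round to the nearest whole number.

Trapezoidal AUC_0→8.5:
  [0→0.25]: (0.00+22.90)/2 × 0.25 = 2.8625
  [0.25→0.5]: (22.90+34.88)/2 × 0.25 = 7.2225
  [0.5→4.5]: (34.88+11.95)/2 × 4 = 93.66
  [4.5→5.5]: (11.95+7.75)/2 × 1 = 9.85
  [5.5→8.5]: (7.75+2.11)/2 × 3 = 14.79
  Sum = 128.385 mg/L·h
Extrapolated tail: C_last / k_e = 2.11 / 0.434 = 4.862
AUC_0→∞ = 128.385 + 4.862 = 133.247 mg/L·h

AUC = 133 mg/L·h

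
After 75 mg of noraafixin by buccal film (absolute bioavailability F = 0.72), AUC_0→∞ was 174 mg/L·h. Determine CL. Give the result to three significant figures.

CL = F × Dose / AUC_0→∞
   = 0.72 × 75 / 174 = 0.310345 L/h

CL = 0.310 L/h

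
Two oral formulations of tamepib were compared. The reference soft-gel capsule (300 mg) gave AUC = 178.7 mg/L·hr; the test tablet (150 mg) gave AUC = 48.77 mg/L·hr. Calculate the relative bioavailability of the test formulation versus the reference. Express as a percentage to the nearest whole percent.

F_rel = (AUC_test/D_test) / (AUC_ref/D_ref)
      = (48.77/150) / (178.7/300)
      = 0.325133 / 0.595667 = 0.5458 = 54.58%

F_rel = 55%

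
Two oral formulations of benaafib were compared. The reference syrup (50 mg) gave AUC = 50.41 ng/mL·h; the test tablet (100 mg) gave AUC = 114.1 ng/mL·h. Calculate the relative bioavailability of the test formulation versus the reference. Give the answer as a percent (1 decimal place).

F_rel = (AUC_test/D_test) / (AUC_ref/D_ref)
      = (114.1/100) / (50.41/50)
      = 1.141 / 1.0082 = 1.1317 = 113.17%

F_rel = 113.2%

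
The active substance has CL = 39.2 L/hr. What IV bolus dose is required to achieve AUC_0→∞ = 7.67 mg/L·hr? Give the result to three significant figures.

Dose = 301 mg

Dose_iv = CL × AUC_0→∞
     = 39.2 × 7.67 = 300.664 mg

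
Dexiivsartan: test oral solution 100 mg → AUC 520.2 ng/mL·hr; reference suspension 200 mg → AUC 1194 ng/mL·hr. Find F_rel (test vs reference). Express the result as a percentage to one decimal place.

F_rel = (AUC_test/D_test) / (AUC_ref/D_ref)
      = (520.2/100) / (1194/200)
      = 5.202 / 5.97 = 0.8714 = 87.14%

F_rel = 87.1%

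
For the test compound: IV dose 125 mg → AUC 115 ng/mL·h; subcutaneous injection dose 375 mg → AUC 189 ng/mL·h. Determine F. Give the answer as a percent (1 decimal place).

F = (AUC_ev / D_ev) / (AUC_iv / D_iv)
  = (189/375) / (115/125)
  = 0.504 / 0.92 = 0.5478
  = 54.78%

F = 54.8%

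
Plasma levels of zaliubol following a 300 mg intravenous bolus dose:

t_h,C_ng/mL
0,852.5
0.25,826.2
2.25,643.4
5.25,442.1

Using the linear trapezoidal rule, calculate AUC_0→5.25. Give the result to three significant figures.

AUC = 3310 ng/mL·h

Trapezoidal AUC_0→5.25:
  [0→0.25]: (852.5+826.2)/2 × 0.25 = 209.8375
  [0.25→2.25]: (826.2+643.4)/2 × 2 = 1469.6
  [2.25→5.25]: (643.4+442.1)/2 × 3 = 1628.25
  Sum = 3307.6875 ng/mL·h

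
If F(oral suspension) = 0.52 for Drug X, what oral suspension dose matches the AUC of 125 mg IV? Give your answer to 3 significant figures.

D_oral = 240 mg

For equal systemic exposure: F × D_ev = D_iv
D_ev = D_iv / F = 125 / 0.52 = 240.385 mg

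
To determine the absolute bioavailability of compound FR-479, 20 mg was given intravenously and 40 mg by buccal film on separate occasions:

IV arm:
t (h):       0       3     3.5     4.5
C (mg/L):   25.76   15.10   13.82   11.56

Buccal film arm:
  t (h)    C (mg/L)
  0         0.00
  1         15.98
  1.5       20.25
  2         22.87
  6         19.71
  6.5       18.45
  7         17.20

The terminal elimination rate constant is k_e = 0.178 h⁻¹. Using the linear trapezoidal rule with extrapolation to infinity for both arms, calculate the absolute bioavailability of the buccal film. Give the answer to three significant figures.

Trapezoidal AUC_0→4.5 (IV):
  [0→3]: (25.76+15.10)/2 × 3 = 61.29
  [3→3.5]: (15.10+13.82)/2 × 0.5 = 7.23
  [3.5→4.5]: (13.82+11.56)/2 × 1 = 12.69
  Sum = 81.21 mg/L·h
IV tail: 11.56/0.178 = 64.944; AUC_iv,0→∞ = 81.21 + 64.944 = 146.154 mg/L·h
Trapezoidal AUC_0→7 (buccal film):
  [0→1]: (0.00+15.98)/2 × 1 = 7.99
  [1→1.5]: (15.98+20.25)/2 × 0.5 = 9.0575
  [1.5→2]: (20.25+22.87)/2 × 0.5 = 10.78
  [2→6]: (22.87+19.71)/2 × 4 = 85.16
  [6→6.5]: (19.71+18.45)/2 × 0.5 = 9.54
  [6.5→7]: (18.45+17.20)/2 × 0.5 = 8.9125
  Sum = 131.44 mg/L·h
buccal film tail: 17.20/0.178 = 96.629; AUC_ev,0→∞ = 131.44 + 96.629 = 228.069 mg/L·h
F = (AUC_ev/D_ev)/(AUC_iv/D_iv) = (228.069/40)/(146.154/20) = 5.701725/7.3077 = 0.7802

F = 0.780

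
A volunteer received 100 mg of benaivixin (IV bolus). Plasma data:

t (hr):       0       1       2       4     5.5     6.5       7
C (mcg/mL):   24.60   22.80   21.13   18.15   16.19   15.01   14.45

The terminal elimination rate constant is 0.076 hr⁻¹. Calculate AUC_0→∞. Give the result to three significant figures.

Trapezoidal AUC_0→7:
  [0→1]: (24.60+22.80)/2 × 1 = 23.7
  [1→2]: (22.80+21.13)/2 × 1 = 21.965
  [2→4]: (21.13+18.15)/2 × 2 = 39.28
  [4→5.5]: (18.15+16.19)/2 × 1.5 = 25.755
  [5.5→6.5]: (16.19+15.01)/2 × 1 = 15.6
  [6.5→7]: (15.01+14.45)/2 × 0.5 = 7.365
  Sum = 133.665 mcg/mL·hr
Extrapolated tail: C_last / k_e = 14.45 / 0.076 = 190.132
AUC_0→∞ = 133.665 + 190.132 = 323.797 mcg/mL·hr

AUC = 324 mcg/mL·hr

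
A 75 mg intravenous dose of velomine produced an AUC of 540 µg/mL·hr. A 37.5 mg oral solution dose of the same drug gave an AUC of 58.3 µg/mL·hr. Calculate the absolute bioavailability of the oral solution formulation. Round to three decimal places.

F = (AUC_ev / D_ev) / (AUC_iv / D_iv)
  = (58.3/37.5) / (540/75)
  = 1.55467 / 7.2 = 0.2159

F = 0.216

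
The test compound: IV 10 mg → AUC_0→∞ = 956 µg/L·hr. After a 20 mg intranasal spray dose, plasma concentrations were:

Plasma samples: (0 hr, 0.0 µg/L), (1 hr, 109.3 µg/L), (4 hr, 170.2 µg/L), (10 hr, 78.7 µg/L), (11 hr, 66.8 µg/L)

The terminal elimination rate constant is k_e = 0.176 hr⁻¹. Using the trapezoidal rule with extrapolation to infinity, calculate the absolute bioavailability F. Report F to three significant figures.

F = 0.875

Trapezoidal AUC_0→11 (intranasal spray):
  [0→1]: (0.0+109.3)/2 × 1 = 54.65
  [1→4]: (109.3+170.2)/2 × 3 = 419.25
  [4→10]: (170.2+78.7)/2 × 6 = 746.7
  [10→11]: (78.7+66.8)/2 × 1 = 72.75
  Sum = 1293.35 µg/L·hr
Tail: C_last/k_e = 66.8/0.176 = 379.545
AUC_0→∞ (intranasal spray) = 1293.35 + 379.545 = 1672.895 µg/L·hr
F = (AUC_ev/D_ev)/(AUC_iv/D_iv) = (1672.895/20)/(956/10) = 83.64475/95.6 = 0.8749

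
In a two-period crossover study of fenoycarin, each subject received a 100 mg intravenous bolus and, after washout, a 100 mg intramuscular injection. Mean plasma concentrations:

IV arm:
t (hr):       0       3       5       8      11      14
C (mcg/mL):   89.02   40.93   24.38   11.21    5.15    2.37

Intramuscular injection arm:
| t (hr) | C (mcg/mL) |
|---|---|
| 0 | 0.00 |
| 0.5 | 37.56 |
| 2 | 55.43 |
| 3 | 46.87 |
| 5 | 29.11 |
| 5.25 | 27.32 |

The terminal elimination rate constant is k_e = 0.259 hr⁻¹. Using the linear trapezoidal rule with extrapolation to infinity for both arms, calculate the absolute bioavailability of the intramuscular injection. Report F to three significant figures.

F = 0.889

Trapezoidal AUC_0→14 (IV):
  [0→3]: (89.02+40.93)/2 × 3 = 194.925
  [3→5]: (40.93+24.38)/2 × 2 = 65.31
  [5→8]: (24.38+11.21)/2 × 3 = 53.385
  [8→11]: (11.21+5.15)/2 × 3 = 24.54
  [11→14]: (5.15+2.37)/2 × 3 = 11.28
  Sum = 349.44 mcg/mL·hr
IV tail: 2.37/0.259 = 9.151; AUC_iv,0→∞ = 349.44 + 9.151 = 358.591 mcg/mL·hr
Trapezoidal AUC_0→5.25 (intramuscular injection):
  [0→0.5]: (0.00+37.56)/2 × 0.5 = 9.39
  [0.5→2]: (37.56+55.43)/2 × 1.5 = 69.7425
  [2→3]: (55.43+46.87)/2 × 1 = 51.15
  [3→5]: (46.87+29.11)/2 × 2 = 75.98
  [5→5.25]: (29.11+27.32)/2 × 0.25 = 7.05375
  Sum = 213.31625 mcg/mL·hr
intramuscular injection tail: 27.32/0.259 = 105.483; AUC_ev,0→∞ = 213.31625 + 105.483 = 318.79925 mcg/mL·hr
F = (AUC_ev/D_ev)/(AUC_iv/D_iv) = (318.79925/100)/(358.591/100) = 3.1879925/3.58591 = 0.8890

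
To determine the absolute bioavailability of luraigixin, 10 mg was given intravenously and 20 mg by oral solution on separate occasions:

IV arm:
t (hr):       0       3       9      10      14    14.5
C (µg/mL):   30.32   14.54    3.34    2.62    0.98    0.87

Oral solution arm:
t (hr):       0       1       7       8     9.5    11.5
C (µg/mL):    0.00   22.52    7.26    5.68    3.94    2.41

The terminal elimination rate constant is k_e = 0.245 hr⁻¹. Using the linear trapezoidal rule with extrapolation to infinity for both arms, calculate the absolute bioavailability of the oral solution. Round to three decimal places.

Trapezoidal AUC_0→14.5 (IV):
  [0→3]: (30.32+14.54)/2 × 3 = 67.29
  [3→9]: (14.54+3.34)/2 × 6 = 53.64
  [9→10]: (3.34+2.62)/2 × 1 = 2.98
  [10→14]: (2.62+0.98)/2 × 4 = 7.2
  [14→14.5]: (0.98+0.87)/2 × 0.5 = 0.4625
  Sum = 131.5725 µg/mL·hr
IV tail: 0.87/0.245 = 3.551; AUC_iv,0→∞ = 131.5725 + 3.551 = 135.1235 µg/mL·hr
Trapezoidal AUC_0→11.5 (oral solution):
  [0→1]: (0.00+22.52)/2 × 1 = 11.26
  [1→7]: (22.52+7.26)/2 × 6 = 89.34
  [7→8]: (7.26+5.68)/2 × 1 = 6.47
  [8→9.5]: (5.68+3.94)/2 × 1.5 = 7.215
  [9.5→11.5]: (3.94+2.41)/2 × 2 = 6.35
  Sum = 120.635 µg/mL·hr
oral solution tail: 2.41/0.245 = 9.837; AUC_ev,0→∞ = 120.635 + 9.837 = 130.472 µg/mL·hr
F = (AUC_ev/D_ev)/(AUC_iv/D_iv) = (130.472/20)/(135.1235/10) = 6.5236/13.51235 = 0.4828

F = 0.483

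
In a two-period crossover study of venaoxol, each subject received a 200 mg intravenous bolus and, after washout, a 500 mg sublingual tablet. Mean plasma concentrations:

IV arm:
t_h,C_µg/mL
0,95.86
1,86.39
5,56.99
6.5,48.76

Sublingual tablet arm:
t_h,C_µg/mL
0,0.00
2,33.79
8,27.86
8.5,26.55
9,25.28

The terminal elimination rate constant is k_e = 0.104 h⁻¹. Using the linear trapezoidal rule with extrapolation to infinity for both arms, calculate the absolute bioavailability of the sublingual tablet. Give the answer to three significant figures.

Trapezoidal AUC_0→6.5 (IV):
  [0→1]: (95.86+86.39)/2 × 1 = 91.125
  [1→5]: (86.39+56.99)/2 × 4 = 286.76
  [5→6.5]: (56.99+48.76)/2 × 1.5 = 79.3125
  Sum = 457.1975 µg/mL·h
IV tail: 48.76/0.104 = 468.846; AUC_iv,0→∞ = 457.1975 + 468.846 = 926.0435 µg/mL·h
Trapezoidal AUC_0→9 (sublingual tablet):
  [0→2]: (0.00+33.79)/2 × 2 = 33.79
  [2→8]: (33.79+27.86)/2 × 6 = 184.95
  [8→8.5]: (27.86+26.55)/2 × 0.5 = 13.6025
  [8.5→9]: (26.55+25.28)/2 × 0.5 = 12.9575
  Sum = 245.3 µg/mL·h
sublingual tablet tail: 25.28/0.104 = 243.077; AUC_ev,0→∞ = 245.3 + 243.077 = 488.377 µg/mL·h
F = (AUC_ev/D_ev)/(AUC_iv/D_iv) = (488.377/500)/(926.0435/200) = 0.976754/4.6302175 = 0.2110

F = 0.211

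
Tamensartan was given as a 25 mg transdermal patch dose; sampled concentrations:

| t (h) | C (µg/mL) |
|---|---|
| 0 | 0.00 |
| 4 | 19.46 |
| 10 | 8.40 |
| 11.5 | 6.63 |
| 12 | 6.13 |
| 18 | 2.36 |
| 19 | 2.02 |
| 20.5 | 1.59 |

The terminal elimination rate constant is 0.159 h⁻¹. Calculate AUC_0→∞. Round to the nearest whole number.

Trapezoidal AUC_0→20.5:
  [0→4]: (0.00+19.46)/2 × 4 = 38.92
  [4→10]: (19.46+8.40)/2 × 6 = 83.58
  [10→11.5]: (8.40+6.63)/2 × 1.5 = 11.2725
  [11.5→12]: (6.63+6.13)/2 × 0.5 = 3.19
  [12→18]: (6.13+2.36)/2 × 6 = 25.47
  [18→19]: (2.36+2.02)/2 × 1 = 2.19
  [19→20.5]: (2.02+1.59)/2 × 1.5 = 2.7075
  Sum = 167.33 µg/mL·h
Extrapolated tail: C_last / k_e = 1.59 / 0.159 = 10.000
AUC_0→∞ = 167.33 + 10.000 = 177.33 µg/mL·h

AUC = 177 µg/mL·h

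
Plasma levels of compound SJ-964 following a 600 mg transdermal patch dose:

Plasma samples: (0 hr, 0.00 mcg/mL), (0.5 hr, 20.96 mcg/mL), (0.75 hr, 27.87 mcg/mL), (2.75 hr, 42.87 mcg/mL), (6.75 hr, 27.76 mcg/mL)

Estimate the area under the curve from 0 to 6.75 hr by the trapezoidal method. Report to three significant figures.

Trapezoidal AUC_0→6.75:
  [0→0.5]: (0.00+20.96)/2 × 0.5 = 5.24
  [0.5→0.75]: (20.96+27.87)/2 × 0.25 = 6.10375
  [0.75→2.75]: (27.87+42.87)/2 × 2 = 70.74
  [2.75→6.75]: (42.87+27.76)/2 × 4 = 141.26
  Sum = 223.34375 mcg/mL·hr

AUC = 223 mcg/mL·hr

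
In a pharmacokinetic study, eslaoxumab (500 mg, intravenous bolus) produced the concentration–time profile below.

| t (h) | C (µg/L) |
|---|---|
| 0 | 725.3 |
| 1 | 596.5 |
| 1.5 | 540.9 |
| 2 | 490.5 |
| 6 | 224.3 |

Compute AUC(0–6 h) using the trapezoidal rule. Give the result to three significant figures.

AUC = 2630 µg/L·h

Trapezoidal AUC_0→6:
  [0→1]: (725.3+596.5)/2 × 1 = 660.9
  [1→1.5]: (596.5+540.9)/2 × 0.5 = 284.35
  [1.5→2]: (540.9+490.5)/2 × 0.5 = 257.85
  [2→6]: (490.5+224.3)/2 × 4 = 1429.6
  Sum = 2632.7 µg/L·h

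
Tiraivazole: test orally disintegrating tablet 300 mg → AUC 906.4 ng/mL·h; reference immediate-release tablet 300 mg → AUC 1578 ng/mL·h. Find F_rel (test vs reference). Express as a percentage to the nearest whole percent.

F_rel = (AUC_test/D_test) / (AUC_ref/D_ref)
      = (906.4/300) / (1578/300)
      = 3.02133 / 5.26 = 0.5744 = 57.44%

F_rel = 57%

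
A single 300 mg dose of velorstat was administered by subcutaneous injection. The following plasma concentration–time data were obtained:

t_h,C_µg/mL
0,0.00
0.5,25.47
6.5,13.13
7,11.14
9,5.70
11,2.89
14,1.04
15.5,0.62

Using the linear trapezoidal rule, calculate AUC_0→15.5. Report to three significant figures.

Trapezoidal AUC_0→15.5:
  [0→0.5]: (0.00+25.47)/2 × 0.5 = 6.3675
  [0.5→6.5]: (25.47+13.13)/2 × 6 = 115.8
  [6.5→7]: (13.13+11.14)/2 × 0.5 = 6.0675
  [7→9]: (11.14+5.70)/2 × 2 = 16.84
  [9→11]: (5.70+2.89)/2 × 2 = 8.59
  [11→14]: (2.89+1.04)/2 × 3 = 5.895
  [14→15.5]: (1.04+0.62)/2 × 1.5 = 1.245
  Sum = 160.805 µg/mL·h

AUC = 161 µg/mL·h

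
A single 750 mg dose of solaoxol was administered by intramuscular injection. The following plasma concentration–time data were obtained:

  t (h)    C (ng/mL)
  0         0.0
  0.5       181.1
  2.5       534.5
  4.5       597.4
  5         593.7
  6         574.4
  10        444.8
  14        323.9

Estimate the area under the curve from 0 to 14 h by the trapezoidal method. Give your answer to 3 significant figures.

Trapezoidal AUC_0→14:
  [0→0.5]: (0.0+181.1)/2 × 0.5 = 45.275
  [0.5→2.5]: (181.1+534.5)/2 × 2 = 715.6
  [2.5→4.5]: (534.5+597.4)/2 × 2 = 1131.9
  [4.5→5]: (597.4+593.7)/2 × 0.5 = 297.775
  [5→6]: (593.7+574.4)/2 × 1 = 584.05
  [6→10]: (574.4+444.8)/2 × 4 = 2038.4
  [10→14]: (444.8+323.9)/2 × 4 = 1537.4
  Sum = 6350.4 ng/mL·h

AUC = 6350 ng/mL·h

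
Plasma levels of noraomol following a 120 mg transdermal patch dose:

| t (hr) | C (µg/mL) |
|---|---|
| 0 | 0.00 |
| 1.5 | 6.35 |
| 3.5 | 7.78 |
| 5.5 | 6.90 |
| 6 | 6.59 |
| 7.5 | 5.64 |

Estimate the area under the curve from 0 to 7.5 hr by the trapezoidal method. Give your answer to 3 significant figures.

Trapezoidal AUC_0→7.5:
  [0→1.5]: (0.00+6.35)/2 × 1.5 = 4.7625
  [1.5→3.5]: (6.35+7.78)/2 × 2 = 14.13
  [3.5→5.5]: (7.78+6.90)/2 × 2 = 14.68
  [5.5→6]: (6.90+6.59)/2 × 0.5 = 3.3725
  [6→7.5]: (6.59+5.64)/2 × 1.5 = 9.1725
  Sum = 46.1175 µg/mL·hr

AUC = 46.1 µg/mL·hr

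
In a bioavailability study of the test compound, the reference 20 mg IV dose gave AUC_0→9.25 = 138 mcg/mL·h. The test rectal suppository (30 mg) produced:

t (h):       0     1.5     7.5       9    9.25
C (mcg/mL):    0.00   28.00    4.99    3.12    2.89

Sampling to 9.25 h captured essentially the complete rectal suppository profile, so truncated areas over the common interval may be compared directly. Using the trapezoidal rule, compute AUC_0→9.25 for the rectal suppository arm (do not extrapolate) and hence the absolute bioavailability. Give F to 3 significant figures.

F = 0.613

Trapezoidal AUC_0→9.25 (rectal suppository):
  [0→1.5]: (0.00+28.00)/2 × 1.5 = 21.0
  [1.5→7.5]: (28.00+4.99)/2 × 6 = 98.97
  [7.5→9]: (4.99+3.12)/2 × 1.5 = 6.0825
  [9→9.25]: (3.12+2.89)/2 × 0.25 = 0.75125
  Sum = 126.80375 mcg/mL·h
F = (AUC_ev/D_ev)/(AUC_iv/D_iv) = (126.80375/30)/(138/20) = 4.22679/6.9 = 0.6126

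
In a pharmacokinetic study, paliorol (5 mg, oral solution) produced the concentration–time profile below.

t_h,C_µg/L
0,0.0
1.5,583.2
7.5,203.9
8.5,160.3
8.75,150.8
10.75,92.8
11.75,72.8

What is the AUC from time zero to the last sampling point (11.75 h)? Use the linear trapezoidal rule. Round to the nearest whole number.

Trapezoidal AUC_0→11.75:
  [0→1.5]: (0.0+583.2)/2 × 1.5 = 437.4
  [1.5→7.5]: (583.2+203.9)/2 × 6 = 2361.3
  [7.5→8.5]: (203.9+160.3)/2 × 1 = 182.1
  [8.5→8.75]: (160.3+150.8)/2 × 0.25 = 38.8875
  [8.75→10.75]: (150.8+92.8)/2 × 2 = 243.6
  [10.75→11.75]: (92.8+72.8)/2 × 1 = 82.8
  Sum = 3346.0875 µg/L·h

AUC = 3346 µg/L·h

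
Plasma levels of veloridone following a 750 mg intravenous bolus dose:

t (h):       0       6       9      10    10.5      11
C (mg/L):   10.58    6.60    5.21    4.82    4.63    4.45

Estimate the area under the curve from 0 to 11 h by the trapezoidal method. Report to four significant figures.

AUC = 78.90 mg/L·h

Trapezoidal AUC_0→11:
  [0→6]: (10.58+6.60)/2 × 6 = 51.54
  [6→9]: (6.60+5.21)/2 × 3 = 17.715
  [9→10]: (5.21+4.82)/2 × 1 = 5.015
  [10→10.5]: (4.82+4.63)/2 × 0.5 = 2.3625
  [10.5→11]: (4.63+4.45)/2 × 0.5 = 2.27
  Sum = 78.9025 mg/L·h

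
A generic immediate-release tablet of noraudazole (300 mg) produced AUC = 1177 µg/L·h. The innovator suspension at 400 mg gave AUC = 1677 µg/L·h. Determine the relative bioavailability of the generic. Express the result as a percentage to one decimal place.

F_rel = 93.6%

F_rel = (AUC_test/D_test) / (AUC_ref/D_ref)
      = (1177/300) / (1677/400)
      = 3.92333 / 4.1925 = 0.9358 = 93.58%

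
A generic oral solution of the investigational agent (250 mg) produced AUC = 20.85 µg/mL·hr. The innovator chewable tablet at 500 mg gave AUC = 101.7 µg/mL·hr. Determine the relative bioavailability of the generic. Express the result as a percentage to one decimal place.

F_rel = 41.0%

F_rel = (AUC_test/D_test) / (AUC_ref/D_ref)
      = (20.85/250) / (101.7/500)
      = 0.0834 / 0.2034 = 0.4100 = 41.00%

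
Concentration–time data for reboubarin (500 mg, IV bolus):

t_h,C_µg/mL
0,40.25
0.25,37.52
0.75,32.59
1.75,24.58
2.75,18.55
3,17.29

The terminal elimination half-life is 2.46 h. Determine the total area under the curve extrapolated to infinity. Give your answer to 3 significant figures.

Trapezoidal AUC_0→3:
  [0→0.25]: (40.25+37.52)/2 × 0.25 = 9.72125
  [0.25→0.75]: (37.52+32.59)/2 × 0.5 = 17.5275
  [0.75→1.75]: (32.59+24.58)/2 × 1 = 28.585
  [1.75→2.75]: (24.58+18.55)/2 × 1 = 21.565
  [2.75→3]: (18.55+17.29)/2 × 0.25 = 4.48
  Sum = 81.87875 µg/mL·h
k_e = ln2 / t½ = 0.693147 / 2.46 = 0.2818 h^-1
Extrapolated tail: C_last / k_e = 17.29 / 0.2818 = 61.356
AUC_0→∞ = 81.87875 + 61.356 = 143.23475 µg/mL·h

AUC = 143 µg/mL·h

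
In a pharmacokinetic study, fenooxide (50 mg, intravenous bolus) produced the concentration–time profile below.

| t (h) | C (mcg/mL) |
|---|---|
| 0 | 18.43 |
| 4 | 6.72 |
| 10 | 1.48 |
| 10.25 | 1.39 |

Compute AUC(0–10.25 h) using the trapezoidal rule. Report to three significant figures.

Trapezoidal AUC_0→10.25:
  [0→4]: (18.43+6.72)/2 × 4 = 50.3
  [4→10]: (6.72+1.48)/2 × 6 = 24.6
  [10→10.25]: (1.48+1.39)/2 × 0.25 = 0.35875
  Sum = 75.25875 mcg/mL·h

AUC = 75.3 mcg/mL·h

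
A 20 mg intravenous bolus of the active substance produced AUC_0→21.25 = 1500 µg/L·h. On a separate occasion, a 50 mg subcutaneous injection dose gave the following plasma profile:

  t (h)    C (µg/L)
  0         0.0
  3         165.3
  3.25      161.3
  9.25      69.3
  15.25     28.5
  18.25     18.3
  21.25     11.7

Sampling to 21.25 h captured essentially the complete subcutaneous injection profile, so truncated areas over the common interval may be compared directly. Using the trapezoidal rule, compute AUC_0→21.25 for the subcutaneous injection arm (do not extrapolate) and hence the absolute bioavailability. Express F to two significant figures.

F = 0.37

Trapezoidal AUC_0→21.25 (subcutaneous injection):
  [0→3]: (0.0+165.3)/2 × 3 = 247.95
  [3→3.25]: (165.3+161.3)/2 × 0.25 = 40.825
  [3.25→9.25]: (161.3+69.3)/2 × 6 = 691.8
  [9.25→15.25]: (69.3+28.5)/2 × 6 = 293.4
  [15.25→18.25]: (28.5+18.3)/2 × 3 = 70.2
  [18.25→21.25]: (18.3+11.7)/2 × 3 = 45.0
  Sum = 1389.175 µg/L·h
F = (AUC_ev/D_ev)/(AUC_iv/D_iv) = (1389.175/50)/(1500/20) = 27.7835/75 = 0.3704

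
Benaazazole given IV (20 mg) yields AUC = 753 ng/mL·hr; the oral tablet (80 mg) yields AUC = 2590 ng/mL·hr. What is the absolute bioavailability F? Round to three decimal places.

F = (AUC_ev / D_ev) / (AUC_iv / D_iv)
  = (2590/80) / (753/20)
  = 32.375 / 37.65 = 0.8599

F = 0.860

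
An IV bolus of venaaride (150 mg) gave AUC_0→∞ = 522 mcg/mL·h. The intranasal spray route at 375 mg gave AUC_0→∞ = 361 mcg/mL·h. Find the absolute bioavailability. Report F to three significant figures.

F = 0.277

F = (AUC_ev / D_ev) / (AUC_iv / D_iv)
  = (361/375) / (522/150)
  = 0.962667 / 3.48 = 0.2766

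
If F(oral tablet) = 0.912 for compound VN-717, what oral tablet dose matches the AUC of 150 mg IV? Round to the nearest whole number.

D_oral = 164 mg

For equal systemic exposure: F × D_ev = D_iv
D_ev = D_iv / F = 150 / 0.912 = 164.474 mg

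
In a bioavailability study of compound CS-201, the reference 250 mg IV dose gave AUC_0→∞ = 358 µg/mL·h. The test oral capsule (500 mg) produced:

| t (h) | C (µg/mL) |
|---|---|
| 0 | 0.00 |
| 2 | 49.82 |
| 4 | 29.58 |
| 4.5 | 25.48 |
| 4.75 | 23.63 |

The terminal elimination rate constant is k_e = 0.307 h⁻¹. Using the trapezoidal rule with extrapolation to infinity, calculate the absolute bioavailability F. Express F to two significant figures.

Trapezoidal AUC_0→4.75 (oral capsule):
  [0→2]: (0.00+49.82)/2 × 2 = 49.82
  [2→4]: (49.82+29.58)/2 × 2 = 79.4
  [4→4.5]: (29.58+25.48)/2 × 0.5 = 13.765
  [4.5→4.75]: (25.48+23.63)/2 × 0.25 = 6.13875
  Sum = 149.12375 µg/mL·h
Tail: C_last/k_e = 23.63/0.307 = 76.971
AUC_0→∞ (oral capsule) = 149.12375 + 76.971 = 226.09475 µg/mL·h
F = (AUC_ev/D_ev)/(AUC_iv/D_iv) = (226.09475/500)/(358/250) = 0.4521895/1.432 = 0.3158

F = 0.32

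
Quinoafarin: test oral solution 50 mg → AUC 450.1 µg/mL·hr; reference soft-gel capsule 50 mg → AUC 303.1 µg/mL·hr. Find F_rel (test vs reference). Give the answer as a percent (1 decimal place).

F_rel = (AUC_test/D_test) / (AUC_ref/D_ref)
      = (450.1/50) / (303.1/50)
      = 9.002 / 6.062 = 1.4850 = 148.50%

F_rel = 148.5%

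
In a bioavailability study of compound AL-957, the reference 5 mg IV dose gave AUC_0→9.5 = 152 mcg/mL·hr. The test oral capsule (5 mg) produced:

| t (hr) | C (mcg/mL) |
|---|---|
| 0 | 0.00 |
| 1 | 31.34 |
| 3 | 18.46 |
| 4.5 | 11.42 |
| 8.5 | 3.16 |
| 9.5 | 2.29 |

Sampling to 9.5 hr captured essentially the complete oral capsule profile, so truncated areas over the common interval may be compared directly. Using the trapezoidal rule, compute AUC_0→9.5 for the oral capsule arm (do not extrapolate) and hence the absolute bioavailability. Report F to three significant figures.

F = 0.788

Trapezoidal AUC_0→9.5 (oral capsule):
  [0→1]: (0.00+31.34)/2 × 1 = 15.67
  [1→3]: (31.34+18.46)/2 × 2 = 49.8
  [3→4.5]: (18.46+11.42)/2 × 1.5 = 22.41
  [4.5→8.5]: (11.42+3.16)/2 × 4 = 29.16
  [8.5→9.5]: (3.16+2.29)/2 × 1 = 2.725
  Sum = 119.765 mcg/mL·hr
F = (AUC_ev/D_ev)/(AUC_iv/D_iv) = (119.765/5)/(152/5) = 23.953/30.4 = 0.7879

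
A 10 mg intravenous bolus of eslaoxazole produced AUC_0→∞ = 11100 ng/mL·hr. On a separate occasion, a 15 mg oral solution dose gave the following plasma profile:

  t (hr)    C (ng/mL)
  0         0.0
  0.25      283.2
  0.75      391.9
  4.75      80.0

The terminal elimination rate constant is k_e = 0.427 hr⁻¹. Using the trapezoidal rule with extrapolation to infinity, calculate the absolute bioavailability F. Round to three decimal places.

Trapezoidal AUC_0→4.75 (oral solution):
  [0→0.25]: (0.0+283.2)/2 × 0.25 = 35.4
  [0.25→0.75]: (283.2+391.9)/2 × 0.5 = 168.775
  [0.75→4.75]: (391.9+80.0)/2 × 4 = 943.8
  Sum = 1147.975 ng/mL·hr
Tail: C_last/k_e = 80.0/0.427 = 187.354
AUC_0→∞ (oral solution) = 1147.975 + 187.354 = 1335.329 ng/mL·hr
F = (AUC_ev/D_ev)/(AUC_iv/D_iv) = (1335.329/15)/(11100/10) = 89.0219/1110 = 0.0802

F = 0.080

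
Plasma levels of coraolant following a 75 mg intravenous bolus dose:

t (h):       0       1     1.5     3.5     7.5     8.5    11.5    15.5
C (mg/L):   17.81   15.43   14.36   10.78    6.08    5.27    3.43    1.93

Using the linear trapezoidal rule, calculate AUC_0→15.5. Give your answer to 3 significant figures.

Trapezoidal AUC_0→15.5:
  [0→1]: (17.81+15.43)/2 × 1 = 16.62
  [1→1.5]: (15.43+14.36)/2 × 0.5 = 7.4475
  [1.5→3.5]: (14.36+10.78)/2 × 2 = 25.14
  [3.5→7.5]: (10.78+6.08)/2 × 4 = 33.72
  [7.5→8.5]: (6.08+5.27)/2 × 1 = 5.675
  [8.5→11.5]: (5.27+3.43)/2 × 3 = 13.05
  [11.5→15.5]: (3.43+1.93)/2 × 4 = 10.72
  Sum = 112.3725 mg/L·h

AUC = 112 mg/L·h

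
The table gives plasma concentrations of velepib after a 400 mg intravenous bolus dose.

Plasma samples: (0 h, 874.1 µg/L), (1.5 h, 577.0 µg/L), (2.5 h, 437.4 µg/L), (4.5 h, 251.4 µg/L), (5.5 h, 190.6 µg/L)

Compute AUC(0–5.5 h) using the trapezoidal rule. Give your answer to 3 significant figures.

AUC = 2510 µg/L·h

Trapezoidal AUC_0→5.5:
  [0→1.5]: (874.1+577.0)/2 × 1.5 = 1088.325
  [1.5→2.5]: (577.0+437.4)/2 × 1 = 507.2
  [2.5→4.5]: (437.4+251.4)/2 × 2 = 688.8
  [4.5→5.5]: (251.4+190.6)/2 × 1 = 221.0
  Sum = 2505.325 µg/L·h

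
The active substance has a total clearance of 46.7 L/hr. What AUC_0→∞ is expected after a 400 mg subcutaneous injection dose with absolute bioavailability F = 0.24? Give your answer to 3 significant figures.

AUC_0→∞ = F × Dose / CL
        = 0.24 × 400 / 46.7 = 2.05567 mg/L·hr

AUC = 2.06 mg/L·hr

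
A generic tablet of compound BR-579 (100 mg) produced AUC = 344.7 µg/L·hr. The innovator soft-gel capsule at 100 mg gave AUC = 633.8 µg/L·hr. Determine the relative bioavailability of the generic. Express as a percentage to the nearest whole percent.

F_rel = 54%

F_rel = (AUC_test/D_test) / (AUC_ref/D_ref)
      = (344.7/100) / (633.8/100)
      = 3.447 / 6.338 = 0.5439 = 54.39%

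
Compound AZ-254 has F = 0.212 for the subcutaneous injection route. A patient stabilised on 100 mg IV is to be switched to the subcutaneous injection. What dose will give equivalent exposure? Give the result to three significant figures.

For equal systemic exposure: F × D_ev = D_iv
D_ev = D_iv / F = 100 / 0.212 = 471.698 mg

D_subcutaneous = 472 mg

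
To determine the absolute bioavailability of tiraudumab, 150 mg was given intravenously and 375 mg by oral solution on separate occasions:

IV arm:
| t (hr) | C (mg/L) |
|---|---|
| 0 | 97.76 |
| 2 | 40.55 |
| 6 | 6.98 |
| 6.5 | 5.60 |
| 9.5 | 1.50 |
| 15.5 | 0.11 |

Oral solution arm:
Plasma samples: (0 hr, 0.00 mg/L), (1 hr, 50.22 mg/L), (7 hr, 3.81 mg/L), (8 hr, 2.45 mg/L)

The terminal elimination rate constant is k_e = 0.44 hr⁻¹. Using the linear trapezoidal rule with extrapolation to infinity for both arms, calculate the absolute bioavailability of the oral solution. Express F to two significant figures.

F = 0.31

Trapezoidal AUC_0→15.5 (IV):
  [0→2]: (97.76+40.55)/2 × 2 = 138.31
  [2→6]: (40.55+6.98)/2 × 4 = 95.06
  [6→6.5]: (6.98+5.60)/2 × 0.5 = 3.145
  [6.5→9.5]: (5.60+1.50)/2 × 3 = 10.65
  [9.5→15.5]: (1.50+0.11)/2 × 6 = 4.83
  Sum = 251.995 mg/L·hr
IV tail: 0.11/0.44 = 0.250; AUC_iv,0→∞ = 251.995 + 0.250 = 252.245 mg/L·hr
Trapezoidal AUC_0→8 (oral solution):
  [0→1]: (0.00+50.22)/2 × 1 = 25.11
  [1→7]: (50.22+3.81)/2 × 6 = 162.09
  [7→8]: (3.81+2.45)/2 × 1 = 3.13
  Sum = 190.33 mg/L·hr
oral solution tail: 2.45/0.44 = 5.568; AUC_ev,0→∞ = 190.33 + 5.568 = 195.898 mg/L·hr
F = (AUC_ev/D_ev)/(AUC_iv/D_iv) = (195.898/375)/(252.245/150) = 0.522395/1.68163 = 0.3106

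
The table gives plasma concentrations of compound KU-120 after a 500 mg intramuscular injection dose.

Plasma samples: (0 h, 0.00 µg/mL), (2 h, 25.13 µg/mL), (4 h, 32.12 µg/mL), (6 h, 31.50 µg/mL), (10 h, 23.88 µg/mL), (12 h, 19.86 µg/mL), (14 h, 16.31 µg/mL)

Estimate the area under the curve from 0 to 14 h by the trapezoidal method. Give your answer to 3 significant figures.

AUC = 337 µg/mL·h

Trapezoidal AUC_0→14:
  [0→2]: (0.00+25.13)/2 × 2 = 25.13
  [2→4]: (25.13+32.12)/2 × 2 = 57.25
  [4→6]: (32.12+31.50)/2 × 2 = 63.62
  [6→10]: (31.50+23.88)/2 × 4 = 110.76
  [10→12]: (23.88+19.86)/2 × 2 = 43.74
  [12→14]: (19.86+16.31)/2 × 2 = 36.17
  Sum = 336.67 µg/mL·h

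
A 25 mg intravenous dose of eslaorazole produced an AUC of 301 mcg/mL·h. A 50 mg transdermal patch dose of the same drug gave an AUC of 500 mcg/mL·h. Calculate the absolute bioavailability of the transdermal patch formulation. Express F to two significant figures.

F = (AUC_ev / D_ev) / (AUC_iv / D_iv)
  = (500/50) / (301/25)
  = 10 / 12.04 = 0.8306

F = 0.83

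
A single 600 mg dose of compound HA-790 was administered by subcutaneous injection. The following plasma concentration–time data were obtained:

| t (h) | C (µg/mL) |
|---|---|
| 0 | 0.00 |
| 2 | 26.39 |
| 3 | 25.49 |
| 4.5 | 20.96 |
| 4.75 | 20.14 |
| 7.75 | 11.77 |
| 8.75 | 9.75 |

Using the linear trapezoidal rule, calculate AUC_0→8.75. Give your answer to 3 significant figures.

Trapezoidal AUC_0→8.75:
  [0→2]: (0.00+26.39)/2 × 2 = 26.39
  [2→3]: (26.39+25.49)/2 × 1 = 25.94
  [3→4.5]: (25.49+20.96)/2 × 1.5 = 34.8375
  [4.5→4.75]: (20.96+20.14)/2 × 0.25 = 5.1375
  [4.75→7.75]: (20.14+11.77)/2 × 3 = 47.865
  [7.75→8.75]: (11.77+9.75)/2 × 1 = 10.76
  Sum = 150.93 µg/mL·h

AUC = 151 µg/mL·h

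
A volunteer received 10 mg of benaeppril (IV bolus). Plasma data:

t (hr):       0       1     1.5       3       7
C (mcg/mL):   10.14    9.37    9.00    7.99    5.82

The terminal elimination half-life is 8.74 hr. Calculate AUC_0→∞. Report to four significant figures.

AUC = 128.1 mcg/mL·hr

Trapezoidal AUC_0→7:
  [0→1]: (10.14+9.37)/2 × 1 = 9.755
  [1→1.5]: (9.37+9.00)/2 × 0.5 = 4.5925
  [1.5→3]: (9.00+7.99)/2 × 1.5 = 12.7425
  [3→7]: (7.99+5.82)/2 × 4 = 27.62
  Sum = 54.71 mcg/mL·hr
k_e = ln2 / t½ = 0.693147 / 8.74 = 0.0793 hr^-1
Extrapolated tail: C_last / k_e = 5.82 / 0.0793 = 73.392
AUC_0→∞ = 54.71 + 73.392 = 128.102 mcg/mL·hr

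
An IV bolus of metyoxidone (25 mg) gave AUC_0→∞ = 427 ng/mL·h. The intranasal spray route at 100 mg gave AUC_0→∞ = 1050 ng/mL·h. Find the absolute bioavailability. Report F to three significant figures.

F = 0.615

F = (AUC_ev / D_ev) / (AUC_iv / D_iv)
  = (1050/100) / (427/25)
  = 10.5 / 17.08 = 0.6148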